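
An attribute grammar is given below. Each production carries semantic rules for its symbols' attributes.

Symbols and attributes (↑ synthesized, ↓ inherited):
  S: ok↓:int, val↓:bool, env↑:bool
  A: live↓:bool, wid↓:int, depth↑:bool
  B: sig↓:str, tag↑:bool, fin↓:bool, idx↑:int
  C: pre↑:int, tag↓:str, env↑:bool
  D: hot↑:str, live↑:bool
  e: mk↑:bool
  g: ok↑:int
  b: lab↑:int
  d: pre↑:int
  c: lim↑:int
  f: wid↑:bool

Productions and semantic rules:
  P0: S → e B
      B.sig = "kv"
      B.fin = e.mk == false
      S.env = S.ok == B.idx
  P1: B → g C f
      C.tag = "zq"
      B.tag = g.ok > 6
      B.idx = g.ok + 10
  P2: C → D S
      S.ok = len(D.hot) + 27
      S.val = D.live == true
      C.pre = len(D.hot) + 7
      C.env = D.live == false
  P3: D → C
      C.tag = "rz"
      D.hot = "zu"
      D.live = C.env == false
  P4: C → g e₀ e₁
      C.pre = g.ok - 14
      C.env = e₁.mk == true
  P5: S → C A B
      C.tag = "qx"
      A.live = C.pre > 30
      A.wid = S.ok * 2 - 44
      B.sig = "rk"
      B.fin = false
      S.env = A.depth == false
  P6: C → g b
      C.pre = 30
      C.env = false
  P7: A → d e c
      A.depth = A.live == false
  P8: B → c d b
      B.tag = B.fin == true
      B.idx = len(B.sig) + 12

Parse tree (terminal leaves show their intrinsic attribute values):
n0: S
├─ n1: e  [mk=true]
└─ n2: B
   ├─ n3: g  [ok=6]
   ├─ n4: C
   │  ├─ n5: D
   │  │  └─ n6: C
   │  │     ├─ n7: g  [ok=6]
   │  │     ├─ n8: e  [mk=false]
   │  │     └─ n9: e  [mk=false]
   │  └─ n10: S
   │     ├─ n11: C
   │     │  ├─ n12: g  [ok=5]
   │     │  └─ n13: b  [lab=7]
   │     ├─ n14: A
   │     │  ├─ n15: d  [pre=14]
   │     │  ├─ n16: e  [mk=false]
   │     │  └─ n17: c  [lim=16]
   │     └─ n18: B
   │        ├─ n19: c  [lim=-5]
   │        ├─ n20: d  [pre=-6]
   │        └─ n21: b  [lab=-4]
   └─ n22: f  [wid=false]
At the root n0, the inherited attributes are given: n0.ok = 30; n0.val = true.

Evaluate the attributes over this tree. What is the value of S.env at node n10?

false

1. n0.ok = 30  [given at root]
2. n0.val = true  [given at root]
3. n1.mk = true  [terminal]
4. n2.sig = "kv"  ["kv"]
5. n2.fin = false  [e.mk == false]
6. n3.ok = 6  [terminal]
7. n4.tag = "zq"  ["zq"]
8. n6.tag = "rz"  ["rz"]
9. n7.ok = 6  [terminal]
10. n8.mk = false  [terminal]
11. n9.mk = false  [terminal]
12. n6.pre = -8  [g.ok - 14]
13. n6.env = false  [e₁.mk == true]
14. n5.hot = "zu"  ["zu"]
15. n5.live = true  [C.env == false]
16. n10.ok = 29  [len(D.hot) + 27]
17. n10.val = true  [D.live == true]
18. n11.tag = "qx"  ["qx"]
19. n12.ok = 5  [terminal]
20. n13.lab = 7  [terminal]
21. n11.pre = 30  [30]
22. n11.env = false  [false]
23. n14.live = false  [C.pre > 30]
24. n14.wid = 14  [S.ok * 2 - 44]
25. n15.pre = 14  [terminal]
26. n16.mk = false  [terminal]
27. n17.lim = 16  [terminal]
28. n14.depth = true  [A.live == false]
29. n18.sig = "rk"  ["rk"]
30. n18.fin = false  [false]
31. n19.lim = -5  [terminal]
32. n20.pre = -6  [terminal]
33. n21.lab = -4  [terminal]
34. n18.tag = false  [B.fin == true]
35. n18.idx = 14  [len(B.sig) + 12]
36. n10.env = false  [A.depth == false]
37. n4.pre = 9  [len(D.hot) + 7]
38. n4.env = false  [D.live == false]
39. n22.wid = false  [terminal]
40. n2.tag = false  [g.ok > 6]
41. n2.idx = 16  [g.ok + 10]
42. n0.env = false  [S.ok == B.idx]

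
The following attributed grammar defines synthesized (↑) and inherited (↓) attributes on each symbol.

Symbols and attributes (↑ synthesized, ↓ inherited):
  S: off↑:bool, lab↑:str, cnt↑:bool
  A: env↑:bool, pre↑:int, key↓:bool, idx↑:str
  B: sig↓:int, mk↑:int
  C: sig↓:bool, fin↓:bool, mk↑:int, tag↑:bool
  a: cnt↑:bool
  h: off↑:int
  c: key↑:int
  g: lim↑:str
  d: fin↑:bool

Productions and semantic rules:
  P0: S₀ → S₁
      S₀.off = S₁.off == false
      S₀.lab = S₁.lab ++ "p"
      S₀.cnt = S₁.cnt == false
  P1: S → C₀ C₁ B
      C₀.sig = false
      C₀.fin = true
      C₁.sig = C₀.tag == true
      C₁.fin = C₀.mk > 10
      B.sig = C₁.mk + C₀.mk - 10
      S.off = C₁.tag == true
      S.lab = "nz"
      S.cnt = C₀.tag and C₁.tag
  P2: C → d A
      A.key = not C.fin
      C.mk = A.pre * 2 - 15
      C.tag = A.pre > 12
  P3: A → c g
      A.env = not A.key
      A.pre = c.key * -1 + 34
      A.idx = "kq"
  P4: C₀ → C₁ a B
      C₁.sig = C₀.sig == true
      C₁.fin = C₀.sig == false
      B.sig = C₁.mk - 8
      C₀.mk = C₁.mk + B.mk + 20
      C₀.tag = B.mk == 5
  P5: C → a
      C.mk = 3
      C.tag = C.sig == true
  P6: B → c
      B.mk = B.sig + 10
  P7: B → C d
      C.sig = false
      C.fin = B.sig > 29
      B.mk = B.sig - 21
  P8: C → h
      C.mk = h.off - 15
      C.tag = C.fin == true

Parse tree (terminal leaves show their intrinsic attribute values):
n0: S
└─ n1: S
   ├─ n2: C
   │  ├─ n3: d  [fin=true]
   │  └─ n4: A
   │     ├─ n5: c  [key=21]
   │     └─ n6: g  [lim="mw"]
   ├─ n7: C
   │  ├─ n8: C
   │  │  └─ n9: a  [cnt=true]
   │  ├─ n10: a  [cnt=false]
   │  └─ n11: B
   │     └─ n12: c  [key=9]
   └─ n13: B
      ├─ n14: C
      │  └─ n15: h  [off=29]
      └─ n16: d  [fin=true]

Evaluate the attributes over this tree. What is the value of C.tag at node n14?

false

1. n2.sig = false  [false]
2. n2.fin = true  [true]
3. n3.fin = true  [terminal]
4. n4.key = false  [not C.fin]
5. n5.key = 21  [terminal]
6. n6.lim = "mw"  [terminal]
7. n4.env = true  [not A.key]
8. n4.pre = 13  [c.key * -1 + 34]
9. n4.idx = "kq"  ["kq"]
10. n2.mk = 11  [A.pre * 2 - 15]
11. n2.tag = true  [A.pre > 12]
12. n7.sig = true  [C₀.tag == true]
13. n7.fin = true  [C₀.mk > 10]
14. n8.sig = true  [C₀.sig == true]
15. n8.fin = false  [C₀.sig == false]
16. n9.cnt = true  [terminal]
17. n8.mk = 3  [3]
18. n8.tag = true  [C.sig == true]
19. n10.cnt = false  [terminal]
20. n11.sig = -5  [C₁.mk - 8]
21. n12.key = 9  [terminal]
22. n11.mk = 5  [B.sig + 10]
23. n7.mk = 28  [C₁.mk + B.mk + 20]
24. n7.tag = true  [B.mk == 5]
25. n13.sig = 29  [C₁.mk + C₀.mk - 10]
26. n14.sig = false  [false]
27. n14.fin = false  [B.sig > 29]
28. n15.off = 29  [terminal]
29. n14.mk = 14  [h.off - 15]
30. n14.tag = false  [C.fin == true]
31. n16.fin = true  [terminal]
32. n13.mk = 8  [B.sig - 21]
33. n1.off = true  [C₁.tag == true]
34. n1.lab = "nz"  ["nz"]
35. n1.cnt = true  [C₀.tag and C₁.tag]
36. n0.off = false  [S₁.off == false]
37. n0.lab = "nzp"  [S₁.lab ++ "p"]
38. n0.cnt = false  [S₁.cnt == false]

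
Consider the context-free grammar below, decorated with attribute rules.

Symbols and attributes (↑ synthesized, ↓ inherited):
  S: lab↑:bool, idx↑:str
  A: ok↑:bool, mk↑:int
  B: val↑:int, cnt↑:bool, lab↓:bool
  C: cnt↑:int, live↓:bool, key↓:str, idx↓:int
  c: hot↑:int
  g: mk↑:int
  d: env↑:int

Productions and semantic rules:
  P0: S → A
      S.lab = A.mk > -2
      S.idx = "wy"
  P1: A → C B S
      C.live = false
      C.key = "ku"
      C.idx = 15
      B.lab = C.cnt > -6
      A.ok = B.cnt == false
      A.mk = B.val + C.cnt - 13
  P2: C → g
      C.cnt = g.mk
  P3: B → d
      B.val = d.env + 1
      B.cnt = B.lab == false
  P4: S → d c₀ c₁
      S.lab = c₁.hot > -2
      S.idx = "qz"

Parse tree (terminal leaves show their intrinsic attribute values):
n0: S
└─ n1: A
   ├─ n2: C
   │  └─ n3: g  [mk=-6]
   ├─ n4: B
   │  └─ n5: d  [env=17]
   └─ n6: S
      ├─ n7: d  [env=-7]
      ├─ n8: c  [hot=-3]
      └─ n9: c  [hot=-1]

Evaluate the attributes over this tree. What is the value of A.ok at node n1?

false

1. n2.live = false  [false]
2. n2.key = "ku"  ["ku"]
3. n2.idx = 15  [15]
4. n3.mk = -6  [terminal]
5. n2.cnt = -6  [g.mk]
6. n4.lab = false  [C.cnt > -6]
7. n5.env = 17  [terminal]
8. n4.val = 18  [d.env + 1]
9. n4.cnt = true  [B.lab == false]
10. n7.env = -7  [terminal]
11. n8.hot = -3  [terminal]
12. n9.hot = -1  [terminal]
13. n6.lab = true  [c₁.hot > -2]
14. n6.idx = "qz"  ["qz"]
15. n1.ok = false  [B.cnt == false]
16. n1.mk = -1  [B.val + C.cnt - 13]
17. n0.lab = true  [A.mk > -2]
18. n0.idx = "wy"  ["wy"]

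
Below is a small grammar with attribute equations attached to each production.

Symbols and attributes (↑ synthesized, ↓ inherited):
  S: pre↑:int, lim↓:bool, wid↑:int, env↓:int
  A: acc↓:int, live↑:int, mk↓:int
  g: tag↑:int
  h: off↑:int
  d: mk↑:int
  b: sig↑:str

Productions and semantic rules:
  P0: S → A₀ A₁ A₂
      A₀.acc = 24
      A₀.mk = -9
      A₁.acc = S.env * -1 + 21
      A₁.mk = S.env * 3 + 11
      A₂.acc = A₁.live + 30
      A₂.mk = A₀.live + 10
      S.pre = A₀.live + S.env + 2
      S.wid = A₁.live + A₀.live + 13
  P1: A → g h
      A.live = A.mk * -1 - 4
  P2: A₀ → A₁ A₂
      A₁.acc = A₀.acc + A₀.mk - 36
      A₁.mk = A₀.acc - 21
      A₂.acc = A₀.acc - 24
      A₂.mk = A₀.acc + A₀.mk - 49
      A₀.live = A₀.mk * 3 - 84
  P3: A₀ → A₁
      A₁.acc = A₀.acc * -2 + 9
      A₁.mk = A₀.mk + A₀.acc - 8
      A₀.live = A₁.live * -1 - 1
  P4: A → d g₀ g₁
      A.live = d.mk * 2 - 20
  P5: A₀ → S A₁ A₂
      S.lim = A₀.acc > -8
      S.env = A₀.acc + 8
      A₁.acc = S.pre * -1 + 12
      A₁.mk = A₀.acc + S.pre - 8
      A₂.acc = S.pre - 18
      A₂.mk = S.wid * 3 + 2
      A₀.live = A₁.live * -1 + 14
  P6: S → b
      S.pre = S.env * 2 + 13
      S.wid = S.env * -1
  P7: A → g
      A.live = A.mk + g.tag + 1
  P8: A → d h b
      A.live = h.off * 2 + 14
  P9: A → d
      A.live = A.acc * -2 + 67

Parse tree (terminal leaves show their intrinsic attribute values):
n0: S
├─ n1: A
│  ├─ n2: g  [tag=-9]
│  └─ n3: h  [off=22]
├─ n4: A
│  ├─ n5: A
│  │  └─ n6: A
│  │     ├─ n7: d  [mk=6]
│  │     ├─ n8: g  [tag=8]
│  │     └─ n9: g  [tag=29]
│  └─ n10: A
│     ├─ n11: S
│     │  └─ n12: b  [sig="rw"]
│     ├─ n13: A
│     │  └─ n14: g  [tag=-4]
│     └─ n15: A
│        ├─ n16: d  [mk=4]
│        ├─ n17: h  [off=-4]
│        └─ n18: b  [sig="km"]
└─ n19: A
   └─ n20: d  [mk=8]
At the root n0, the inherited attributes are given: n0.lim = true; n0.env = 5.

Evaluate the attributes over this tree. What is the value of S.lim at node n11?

1. n0.lim = true  [given at root]
2. n0.env = 5  [given at root]
3. n1.acc = 24  [24]
4. n1.mk = -9  [-9]
5. n2.tag = -9  [terminal]
6. n3.off = 22  [terminal]
7. n1.live = 5  [A.mk * -1 - 4]
8. n4.acc = 16  [S.env * -1 + 21]
9. n4.mk = 26  [S.env * 3 + 11]
10. n5.acc = 6  [A₀.acc + A₀.mk - 36]
11. n5.mk = -5  [A₀.acc - 21]
12. n6.acc = -3  [A₀.acc * -2 + 9]
13. n6.mk = -7  [A₀.mk + A₀.acc - 8]
14. n7.mk = 6  [terminal]
15. n8.tag = 8  [terminal]
16. n9.tag = 29  [terminal]
17. n6.live = -8  [d.mk * 2 - 20]
18. n5.live = 7  [A₁.live * -1 - 1]
19. n10.acc = -8  [A₀.acc - 24]
20. n10.mk = -7  [A₀.acc + A₀.mk - 49]
21. n11.lim = false  [A₀.acc > -8]
22. n11.env = 0  [A₀.acc + 8]
23. n12.sig = "rw"  [terminal]
24. n11.pre = 13  [S.env * 2 + 13]
25. n11.wid = 0  [S.env * -1]
26. n13.acc = -1  [S.pre * -1 + 12]
27. n13.mk = -3  [A₀.acc + S.pre - 8]
28. n14.tag = -4  [terminal]
29. n13.live = -6  [A.mk + g.tag + 1]
30. n15.acc = -5  [S.pre - 18]
31. n15.mk = 2  [S.wid * 3 + 2]
32. n16.mk = 4  [terminal]
33. n17.off = -4  [terminal]
34. n18.sig = "km"  [terminal]
35. n15.live = 6  [h.off * 2 + 14]
36. n10.live = 20  [A₁.live * -1 + 14]
37. n4.live = -6  [A₀.mk * 3 - 84]
38. n19.acc = 24  [A₁.live + 30]
39. n19.mk = 15  [A₀.live + 10]
40. n20.mk = 8  [terminal]
41. n19.live = 19  [A.acc * -2 + 67]
42. n0.pre = 12  [A₀.live + S.env + 2]
43. n0.wid = 12  [A₁.live + A₀.live + 13]

false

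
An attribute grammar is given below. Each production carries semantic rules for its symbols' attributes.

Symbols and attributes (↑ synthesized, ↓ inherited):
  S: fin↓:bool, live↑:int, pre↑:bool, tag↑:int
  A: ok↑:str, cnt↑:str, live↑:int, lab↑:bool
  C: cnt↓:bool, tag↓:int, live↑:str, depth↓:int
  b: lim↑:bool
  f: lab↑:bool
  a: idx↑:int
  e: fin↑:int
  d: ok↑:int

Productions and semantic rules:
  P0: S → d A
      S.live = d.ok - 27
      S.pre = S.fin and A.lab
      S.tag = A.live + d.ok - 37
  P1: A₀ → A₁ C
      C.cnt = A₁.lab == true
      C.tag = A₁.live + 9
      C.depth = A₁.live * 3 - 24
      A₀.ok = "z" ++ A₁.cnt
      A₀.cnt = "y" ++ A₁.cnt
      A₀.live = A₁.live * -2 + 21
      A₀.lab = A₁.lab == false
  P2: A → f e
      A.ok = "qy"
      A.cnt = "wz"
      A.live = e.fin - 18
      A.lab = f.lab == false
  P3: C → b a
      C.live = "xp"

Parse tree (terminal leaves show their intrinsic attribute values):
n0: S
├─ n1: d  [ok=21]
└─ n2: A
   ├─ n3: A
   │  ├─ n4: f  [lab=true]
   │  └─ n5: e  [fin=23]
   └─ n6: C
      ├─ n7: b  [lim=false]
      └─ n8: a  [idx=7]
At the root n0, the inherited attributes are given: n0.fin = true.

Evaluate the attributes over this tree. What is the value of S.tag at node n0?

1. n0.fin = true  [given at root]
2. n1.ok = 21  [terminal]
3. n4.lab = true  [terminal]
4. n5.fin = 23  [terminal]
5. n3.ok = "qy"  ["qy"]
6. n3.cnt = "wz"  ["wz"]
7. n3.live = 5  [e.fin - 18]
8. n3.lab = false  [f.lab == false]
9. n6.cnt = false  [A₁.lab == true]
10. n6.tag = 14  [A₁.live + 9]
11. n6.depth = -9  [A₁.live * 3 - 24]
12. n7.lim = false  [terminal]
13. n8.idx = 7  [terminal]
14. n6.live = "xp"  ["xp"]
15. n2.ok = "zwz"  ["z" ++ A₁.cnt]
16. n2.cnt = "ywz"  ["y" ++ A₁.cnt]
17. n2.live = 11  [A₁.live * -2 + 21]
18. n2.lab = true  [A₁.lab == false]
19. n0.live = -6  [d.ok - 27]
20. n0.pre = true  [S.fin and A.lab]
21. n0.tag = -5  [A.live + d.ok - 37]

-5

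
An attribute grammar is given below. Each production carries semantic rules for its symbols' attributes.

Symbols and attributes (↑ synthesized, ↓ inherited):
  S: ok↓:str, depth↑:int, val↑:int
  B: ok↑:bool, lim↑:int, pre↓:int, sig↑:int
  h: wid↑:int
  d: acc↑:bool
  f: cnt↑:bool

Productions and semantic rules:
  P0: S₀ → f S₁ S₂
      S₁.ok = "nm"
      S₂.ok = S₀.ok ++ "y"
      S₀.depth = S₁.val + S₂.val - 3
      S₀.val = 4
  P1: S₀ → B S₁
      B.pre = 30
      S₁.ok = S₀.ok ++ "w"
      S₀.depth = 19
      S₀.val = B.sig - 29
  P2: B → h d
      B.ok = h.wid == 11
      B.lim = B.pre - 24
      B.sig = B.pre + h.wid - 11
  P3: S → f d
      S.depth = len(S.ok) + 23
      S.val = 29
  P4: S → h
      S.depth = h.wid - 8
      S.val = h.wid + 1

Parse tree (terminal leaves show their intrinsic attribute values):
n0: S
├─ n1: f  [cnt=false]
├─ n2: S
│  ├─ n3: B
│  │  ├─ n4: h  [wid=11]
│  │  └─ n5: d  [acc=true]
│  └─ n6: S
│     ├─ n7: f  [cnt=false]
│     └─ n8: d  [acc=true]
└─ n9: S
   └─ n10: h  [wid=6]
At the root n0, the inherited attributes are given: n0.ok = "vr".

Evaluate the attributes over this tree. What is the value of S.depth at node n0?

5

1. n0.ok = "vr"  [given at root]
2. n1.cnt = false  [terminal]
3. n2.ok = "nm"  ["nm"]
4. n3.pre = 30  [30]
5. n4.wid = 11  [terminal]
6. n5.acc = true  [terminal]
7. n3.ok = true  [h.wid == 11]
8. n3.lim = 6  [B.pre - 24]
9. n3.sig = 30  [B.pre + h.wid - 11]
10. n6.ok = "nmw"  [S₀.ok ++ "w"]
11. n7.cnt = false  [terminal]
12. n8.acc = true  [terminal]
13. n6.depth = 26  [len(S.ok) + 23]
14. n6.val = 29  [29]
15. n2.depth = 19  [19]
16. n2.val = 1  [B.sig - 29]
17. n9.ok = "vry"  [S₀.ok ++ "y"]
18. n10.wid = 6  [terminal]
19. n9.depth = -2  [h.wid - 8]
20. n9.val = 7  [h.wid + 1]
21. n0.depth = 5  [S₁.val + S₂.val - 3]
22. n0.val = 4  [4]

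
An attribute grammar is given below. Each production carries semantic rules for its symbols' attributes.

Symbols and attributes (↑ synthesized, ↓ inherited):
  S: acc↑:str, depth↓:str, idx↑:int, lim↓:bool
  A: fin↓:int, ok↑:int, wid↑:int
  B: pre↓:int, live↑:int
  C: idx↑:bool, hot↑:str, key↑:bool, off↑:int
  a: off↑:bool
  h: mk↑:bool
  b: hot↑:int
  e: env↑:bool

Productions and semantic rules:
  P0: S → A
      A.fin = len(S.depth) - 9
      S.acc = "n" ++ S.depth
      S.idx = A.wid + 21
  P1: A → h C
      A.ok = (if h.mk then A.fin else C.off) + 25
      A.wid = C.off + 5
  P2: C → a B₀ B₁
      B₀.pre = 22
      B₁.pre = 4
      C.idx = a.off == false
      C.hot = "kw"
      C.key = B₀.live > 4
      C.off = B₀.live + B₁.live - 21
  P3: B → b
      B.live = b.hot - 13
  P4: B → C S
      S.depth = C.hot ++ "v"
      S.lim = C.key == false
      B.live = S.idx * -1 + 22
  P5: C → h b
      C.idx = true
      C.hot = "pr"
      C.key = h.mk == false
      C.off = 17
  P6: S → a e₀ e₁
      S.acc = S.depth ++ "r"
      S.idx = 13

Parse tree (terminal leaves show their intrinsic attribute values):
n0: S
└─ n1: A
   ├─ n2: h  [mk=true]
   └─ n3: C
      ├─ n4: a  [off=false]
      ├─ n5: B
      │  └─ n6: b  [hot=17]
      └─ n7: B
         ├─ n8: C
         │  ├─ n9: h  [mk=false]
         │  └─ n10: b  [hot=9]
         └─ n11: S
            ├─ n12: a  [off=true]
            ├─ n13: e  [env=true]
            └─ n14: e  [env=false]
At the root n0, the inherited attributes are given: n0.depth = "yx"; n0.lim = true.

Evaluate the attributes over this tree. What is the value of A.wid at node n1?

-3

1. n0.depth = "yx"  [given at root]
2. n0.lim = true  [given at root]
3. n1.fin = -7  [len(S.depth) - 9]
4. n2.mk = true  [terminal]
5. n4.off = false  [terminal]
6. n5.pre = 22  [22]
7. n6.hot = 17  [terminal]
8. n5.live = 4  [b.hot - 13]
9. n7.pre = 4  [4]
10. n9.mk = false  [terminal]
11. n10.hot = 9  [terminal]
12. n8.idx = true  [true]
13. n8.hot = "pr"  ["pr"]
14. n8.key = true  [h.mk == false]
15. n8.off = 17  [17]
16. n11.depth = "prv"  [C.hot ++ "v"]
17. n11.lim = false  [C.key == false]
18. n12.off = true  [terminal]
19. n13.env = true  [terminal]
20. n14.env = false  [terminal]
21. n11.acc = "prvr"  [S.depth ++ "r"]
22. n11.idx = 13  [13]
23. n7.live = 9  [S.idx * -1 + 22]
24. n3.idx = true  [a.off == false]
25. n3.hot = "kw"  ["kw"]
26. n3.key = false  [B₀.live > 4]
27. n3.off = -8  [B₀.live + B₁.live - 21]
28. n1.ok = 18  [(if h.mk then A.fin else C.off) + 25]
29. n1.wid = -3  [C.off + 5]
30. n0.acc = "nyx"  ["n" ++ S.depth]
31. n0.idx = 18  [A.wid + 21]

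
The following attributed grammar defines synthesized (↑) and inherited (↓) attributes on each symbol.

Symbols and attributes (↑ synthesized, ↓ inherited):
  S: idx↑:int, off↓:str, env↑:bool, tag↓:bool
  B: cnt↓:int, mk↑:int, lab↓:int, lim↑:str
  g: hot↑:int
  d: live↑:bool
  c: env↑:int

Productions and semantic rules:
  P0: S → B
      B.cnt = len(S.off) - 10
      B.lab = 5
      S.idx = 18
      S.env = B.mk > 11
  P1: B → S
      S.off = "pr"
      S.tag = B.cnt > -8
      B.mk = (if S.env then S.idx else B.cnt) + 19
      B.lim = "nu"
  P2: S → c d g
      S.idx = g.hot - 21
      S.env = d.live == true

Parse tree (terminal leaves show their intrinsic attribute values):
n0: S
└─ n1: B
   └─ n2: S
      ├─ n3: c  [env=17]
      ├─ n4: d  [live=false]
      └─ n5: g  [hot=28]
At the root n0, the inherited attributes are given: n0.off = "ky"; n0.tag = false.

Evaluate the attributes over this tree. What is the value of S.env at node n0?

1. n0.off = "ky"  [given at root]
2. n0.tag = false  [given at root]
3. n1.cnt = -8  [len(S.off) - 10]
4. n1.lab = 5  [5]
5. n2.off = "pr"  ["pr"]
6. n2.tag = false  [B.cnt > -8]
7. n3.env = 17  [terminal]
8. n4.live = false  [terminal]
9. n5.hot = 28  [terminal]
10. n2.idx = 7  [g.hot - 21]
11. n2.env = false  [d.live == true]
12. n1.mk = 11  [(if S.env then S.idx else B.cnt) + 19]
13. n1.lim = "nu"  ["nu"]
14. n0.idx = 18  [18]
15. n0.env = false  [B.mk > 11]

false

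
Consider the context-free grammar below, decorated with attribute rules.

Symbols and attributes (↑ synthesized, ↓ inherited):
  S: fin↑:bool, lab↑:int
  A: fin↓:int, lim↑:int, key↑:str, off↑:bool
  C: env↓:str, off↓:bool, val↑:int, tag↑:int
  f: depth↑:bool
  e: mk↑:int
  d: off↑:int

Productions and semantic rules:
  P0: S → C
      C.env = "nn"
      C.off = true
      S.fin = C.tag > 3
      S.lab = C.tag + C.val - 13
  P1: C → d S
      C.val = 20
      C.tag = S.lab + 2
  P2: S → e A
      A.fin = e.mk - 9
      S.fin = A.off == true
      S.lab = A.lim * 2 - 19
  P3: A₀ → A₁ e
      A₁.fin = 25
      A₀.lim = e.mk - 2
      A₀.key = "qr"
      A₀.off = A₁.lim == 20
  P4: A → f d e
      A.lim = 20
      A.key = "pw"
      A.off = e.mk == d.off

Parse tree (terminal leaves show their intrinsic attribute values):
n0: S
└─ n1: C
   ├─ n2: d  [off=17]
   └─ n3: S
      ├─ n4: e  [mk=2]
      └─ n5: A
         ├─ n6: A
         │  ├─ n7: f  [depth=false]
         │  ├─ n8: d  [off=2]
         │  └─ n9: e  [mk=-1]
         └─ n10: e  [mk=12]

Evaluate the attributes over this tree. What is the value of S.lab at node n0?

1. n1.env = "nn"  ["nn"]
2. n1.off = true  [true]
3. n2.off = 17  [terminal]
4. n4.mk = 2  [terminal]
5. n5.fin = -7  [e.mk - 9]
6. n6.fin = 25  [25]
7. n7.depth = false  [terminal]
8. n8.off = 2  [terminal]
9. n9.mk = -1  [terminal]
10. n6.lim = 20  [20]
11. n6.key = "pw"  ["pw"]
12. n6.off = false  [e.mk == d.off]
13. n10.mk = 12  [terminal]
14. n5.lim = 10  [e.mk - 2]
15. n5.key = "qr"  ["qr"]
16. n5.off = true  [A₁.lim == 20]
17. n3.fin = true  [A.off == true]
18. n3.lab = 1  [A.lim * 2 - 19]
19. n1.val = 20  [20]
20. n1.tag = 3  [S.lab + 2]
21. n0.fin = false  [C.tag > 3]
22. n0.lab = 10  [C.tag + C.val - 13]

10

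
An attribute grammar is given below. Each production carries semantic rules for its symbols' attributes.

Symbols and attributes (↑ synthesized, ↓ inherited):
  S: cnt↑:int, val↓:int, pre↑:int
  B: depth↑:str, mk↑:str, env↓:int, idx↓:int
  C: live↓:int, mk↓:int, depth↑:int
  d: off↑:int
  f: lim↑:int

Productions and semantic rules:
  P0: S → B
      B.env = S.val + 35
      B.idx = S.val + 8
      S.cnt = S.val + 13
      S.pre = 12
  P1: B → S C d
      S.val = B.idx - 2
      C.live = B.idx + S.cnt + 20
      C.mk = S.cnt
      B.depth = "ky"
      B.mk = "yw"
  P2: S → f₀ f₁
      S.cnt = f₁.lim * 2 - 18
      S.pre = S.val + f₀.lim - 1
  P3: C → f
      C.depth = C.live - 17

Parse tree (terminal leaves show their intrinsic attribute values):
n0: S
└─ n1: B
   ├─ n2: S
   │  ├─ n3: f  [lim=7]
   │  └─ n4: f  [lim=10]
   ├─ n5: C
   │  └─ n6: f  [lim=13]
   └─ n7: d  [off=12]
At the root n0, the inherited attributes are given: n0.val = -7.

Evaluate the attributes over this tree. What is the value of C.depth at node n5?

1. n0.val = -7  [given at root]
2. n1.env = 28  [S.val + 35]
3. n1.idx = 1  [S.val + 8]
4. n2.val = -1  [B.idx - 2]
5. n3.lim = 7  [terminal]
6. n4.lim = 10  [terminal]
7. n2.cnt = 2  [f₁.lim * 2 - 18]
8. n2.pre = 5  [S.val + f₀.lim - 1]
9. n5.live = 23  [B.idx + S.cnt + 20]
10. n5.mk = 2  [S.cnt]
11. n6.lim = 13  [terminal]
12. n5.depth = 6  [C.live - 17]
13. n7.off = 12  [terminal]
14. n1.depth = "ky"  ["ky"]
15. n1.mk = "yw"  ["yw"]
16. n0.cnt = 6  [S.val + 13]
17. n0.pre = 12  [12]

6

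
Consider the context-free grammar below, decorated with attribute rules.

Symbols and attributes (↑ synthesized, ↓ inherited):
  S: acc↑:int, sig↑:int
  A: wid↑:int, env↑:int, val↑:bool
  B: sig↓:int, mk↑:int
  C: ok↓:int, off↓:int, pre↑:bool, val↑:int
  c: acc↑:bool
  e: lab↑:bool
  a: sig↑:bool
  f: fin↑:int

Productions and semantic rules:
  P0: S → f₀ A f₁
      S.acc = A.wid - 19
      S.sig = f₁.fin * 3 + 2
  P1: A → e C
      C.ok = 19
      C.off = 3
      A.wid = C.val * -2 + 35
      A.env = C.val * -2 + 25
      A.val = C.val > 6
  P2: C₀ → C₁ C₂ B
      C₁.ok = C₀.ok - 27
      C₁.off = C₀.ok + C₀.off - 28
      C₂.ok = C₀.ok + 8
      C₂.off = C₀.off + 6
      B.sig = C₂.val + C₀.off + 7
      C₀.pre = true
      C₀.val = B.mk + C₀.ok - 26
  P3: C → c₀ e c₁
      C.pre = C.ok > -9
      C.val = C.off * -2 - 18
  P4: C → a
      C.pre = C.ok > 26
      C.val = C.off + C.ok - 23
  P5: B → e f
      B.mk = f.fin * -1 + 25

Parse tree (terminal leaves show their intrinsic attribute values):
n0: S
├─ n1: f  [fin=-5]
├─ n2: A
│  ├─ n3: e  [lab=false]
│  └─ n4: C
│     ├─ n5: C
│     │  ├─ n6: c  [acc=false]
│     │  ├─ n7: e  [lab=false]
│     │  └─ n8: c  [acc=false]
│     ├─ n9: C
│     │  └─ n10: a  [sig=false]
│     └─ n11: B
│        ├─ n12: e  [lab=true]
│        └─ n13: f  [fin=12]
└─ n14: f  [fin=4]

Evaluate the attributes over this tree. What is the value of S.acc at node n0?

1. n1.fin = -5  [terminal]
2. n3.lab = false  [terminal]
3. n4.ok = 19  [19]
4. n4.off = 3  [3]
5. n5.ok = -8  [C₀.ok - 27]
6. n5.off = -6  [C₀.ok + C₀.off - 28]
7. n6.acc = false  [terminal]
8. n7.lab = false  [terminal]
9. n8.acc = false  [terminal]
10. n5.pre = true  [C.ok > -9]
11. n5.val = -6  [C.off * -2 - 18]
12. n9.ok = 27  [C₀.ok + 8]
13. n9.off = 9  [C₀.off + 6]
14. n10.sig = false  [terminal]
15. n9.pre = true  [C.ok > 26]
16. n9.val = 13  [C.off + C.ok - 23]
17. n11.sig = 23  [C₂.val + C₀.off + 7]
18. n12.lab = true  [terminal]
19. n13.fin = 12  [terminal]
20. n11.mk = 13  [f.fin * -1 + 25]
21. n4.pre = true  [true]
22. n4.val = 6  [B.mk + C₀.ok - 26]
23. n2.wid = 23  [C.val * -2 + 35]
24. n2.env = 13  [C.val * -2 + 25]
25. n2.val = false  [C.val > 6]
26. n14.fin = 4  [terminal]
27. n0.acc = 4  [A.wid - 19]
28. n0.sig = 14  [f₁.fin * 3 + 2]

4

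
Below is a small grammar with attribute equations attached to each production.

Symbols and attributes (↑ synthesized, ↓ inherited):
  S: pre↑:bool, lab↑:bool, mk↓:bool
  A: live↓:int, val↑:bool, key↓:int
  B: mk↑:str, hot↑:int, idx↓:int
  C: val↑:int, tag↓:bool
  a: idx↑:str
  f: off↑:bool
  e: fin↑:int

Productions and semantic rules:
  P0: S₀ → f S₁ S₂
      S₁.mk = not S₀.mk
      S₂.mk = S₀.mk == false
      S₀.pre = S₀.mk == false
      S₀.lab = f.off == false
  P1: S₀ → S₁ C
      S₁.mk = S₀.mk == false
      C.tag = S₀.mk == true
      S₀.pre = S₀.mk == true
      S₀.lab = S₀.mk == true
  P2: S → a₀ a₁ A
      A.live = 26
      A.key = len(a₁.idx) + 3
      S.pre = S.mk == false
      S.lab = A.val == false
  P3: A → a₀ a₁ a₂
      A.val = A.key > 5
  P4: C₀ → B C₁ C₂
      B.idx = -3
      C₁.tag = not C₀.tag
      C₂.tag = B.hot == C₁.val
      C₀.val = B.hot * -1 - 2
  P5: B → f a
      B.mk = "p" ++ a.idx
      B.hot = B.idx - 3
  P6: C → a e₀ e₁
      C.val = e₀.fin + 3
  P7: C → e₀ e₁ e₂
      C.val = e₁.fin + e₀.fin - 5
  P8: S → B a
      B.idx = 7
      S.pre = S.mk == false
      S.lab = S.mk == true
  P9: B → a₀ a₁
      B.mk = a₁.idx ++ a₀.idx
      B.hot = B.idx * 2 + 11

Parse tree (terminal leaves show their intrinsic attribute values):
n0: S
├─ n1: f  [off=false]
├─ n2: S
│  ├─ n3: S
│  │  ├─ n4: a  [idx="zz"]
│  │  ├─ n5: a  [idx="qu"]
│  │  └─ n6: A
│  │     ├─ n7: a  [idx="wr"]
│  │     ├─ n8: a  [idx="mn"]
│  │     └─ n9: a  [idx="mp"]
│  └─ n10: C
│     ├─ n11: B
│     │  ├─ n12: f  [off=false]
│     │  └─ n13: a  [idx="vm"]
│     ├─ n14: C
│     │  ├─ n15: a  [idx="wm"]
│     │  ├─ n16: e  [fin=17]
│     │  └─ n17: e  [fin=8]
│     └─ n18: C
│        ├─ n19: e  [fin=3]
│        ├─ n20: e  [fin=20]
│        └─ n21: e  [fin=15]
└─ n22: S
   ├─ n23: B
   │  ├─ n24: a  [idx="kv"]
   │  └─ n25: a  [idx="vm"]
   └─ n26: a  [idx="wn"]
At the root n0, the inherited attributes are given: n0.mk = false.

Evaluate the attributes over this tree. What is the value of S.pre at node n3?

1. n0.mk = false  [given at root]
2. n1.off = false  [terminal]
3. n2.mk = true  [not S₀.mk]
4. n3.mk = false  [S₀.mk == false]
5. n4.idx = "zz"  [terminal]
6. n5.idx = "qu"  [terminal]
7. n6.live = 26  [26]
8. n6.key = 5  [len(a₁.idx) + 3]
9. n7.idx = "wr"  [terminal]
10. n8.idx = "mn"  [terminal]
11. n9.idx = "mp"  [terminal]
12. n6.val = false  [A.key > 5]
13. n3.pre = true  [S.mk == false]
14. n3.lab = true  [A.val == false]
15. n10.tag = true  [S₀.mk == true]
16. n11.idx = -3  [-3]
17. n12.off = false  [terminal]
18. n13.idx = "vm"  [terminal]
19. n11.mk = "pvm"  ["p" ++ a.idx]
20. n11.hot = -6  [B.idx - 3]
21. n14.tag = false  [not C₀.tag]
22. n15.idx = "wm"  [terminal]
23. n16.fin = 17  [terminal]
24. n17.fin = 8  [terminal]
25. n14.val = 20  [e₀.fin + 3]
26. n18.tag = false  [B.hot == C₁.val]
27. n19.fin = 3  [terminal]
28. n20.fin = 20  [terminal]
29. n21.fin = 15  [terminal]
30. n18.val = 18  [e₁.fin + e₀.fin - 5]
31. n10.val = 4  [B.hot * -1 - 2]
32. n2.pre = true  [S₀.mk == true]
33. n2.lab = true  [S₀.mk == true]
34. n22.mk = true  [S₀.mk == false]
35. n23.idx = 7  [7]
36. n24.idx = "kv"  [terminal]
37. n25.idx = "vm"  [terminal]
38. n23.mk = "vmkv"  [a₁.idx ++ a₀.idx]
39. n23.hot = 25  [B.idx * 2 + 11]
40. n26.idx = "wn"  [terminal]
41. n22.pre = false  [S.mk == false]
42. n22.lab = true  [S.mk == true]
43. n0.pre = true  [S₀.mk == false]
44. n0.lab = true  [f.off == false]

true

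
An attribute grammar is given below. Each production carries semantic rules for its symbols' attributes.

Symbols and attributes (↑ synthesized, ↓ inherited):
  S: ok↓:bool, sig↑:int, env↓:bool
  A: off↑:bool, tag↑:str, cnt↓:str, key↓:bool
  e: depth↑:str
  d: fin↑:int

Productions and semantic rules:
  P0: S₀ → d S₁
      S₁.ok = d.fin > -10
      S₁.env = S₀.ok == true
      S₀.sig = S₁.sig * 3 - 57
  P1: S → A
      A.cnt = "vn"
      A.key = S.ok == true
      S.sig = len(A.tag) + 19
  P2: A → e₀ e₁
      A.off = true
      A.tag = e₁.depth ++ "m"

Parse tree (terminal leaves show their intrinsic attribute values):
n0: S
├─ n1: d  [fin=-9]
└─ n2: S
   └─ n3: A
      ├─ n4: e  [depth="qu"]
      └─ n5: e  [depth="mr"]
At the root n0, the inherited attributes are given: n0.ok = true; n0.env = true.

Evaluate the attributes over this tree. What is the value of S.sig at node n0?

1. n0.ok = true  [given at root]
2. n0.env = true  [given at root]
3. n1.fin = -9  [terminal]
4. n2.ok = true  [d.fin > -10]
5. n2.env = true  [S₀.ok == true]
6. n3.cnt = "vn"  ["vn"]
7. n3.key = true  [S.ok == true]
8. n4.depth = "qu"  [terminal]
9. n5.depth = "mr"  [terminal]
10. n3.off = true  [true]
11. n3.tag = "mrm"  [e₁.depth ++ "m"]
12. n2.sig = 22  [len(A.tag) + 19]
13. n0.sig = 9  [S₁.sig * 3 - 57]

9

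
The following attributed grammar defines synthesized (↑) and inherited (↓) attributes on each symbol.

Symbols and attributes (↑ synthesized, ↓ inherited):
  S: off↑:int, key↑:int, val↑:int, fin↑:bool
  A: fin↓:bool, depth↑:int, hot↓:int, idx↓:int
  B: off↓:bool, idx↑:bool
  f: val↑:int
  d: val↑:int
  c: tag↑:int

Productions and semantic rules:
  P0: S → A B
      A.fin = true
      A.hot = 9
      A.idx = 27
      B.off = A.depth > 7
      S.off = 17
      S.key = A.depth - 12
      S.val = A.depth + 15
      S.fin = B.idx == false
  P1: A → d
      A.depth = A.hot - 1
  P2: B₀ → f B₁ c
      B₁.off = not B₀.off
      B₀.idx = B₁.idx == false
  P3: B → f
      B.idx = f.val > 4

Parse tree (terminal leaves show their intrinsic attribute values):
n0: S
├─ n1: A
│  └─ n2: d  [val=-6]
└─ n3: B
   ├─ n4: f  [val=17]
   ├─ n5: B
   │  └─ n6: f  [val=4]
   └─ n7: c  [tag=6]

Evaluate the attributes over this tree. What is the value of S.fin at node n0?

1. n1.fin = true  [true]
2. n1.hot = 9  [9]
3. n1.idx = 27  [27]
4. n2.val = -6  [terminal]
5. n1.depth = 8  [A.hot - 1]
6. n3.off = true  [A.depth > 7]
7. n4.val = 17  [terminal]
8. n5.off = false  [not B₀.off]
9. n6.val = 4  [terminal]
10. n5.idx = false  [f.val > 4]
11. n7.tag = 6  [terminal]
12. n3.idx = true  [B₁.idx == false]
13. n0.off = 17  [17]
14. n0.key = -4  [A.depth - 12]
15. n0.val = 23  [A.depth + 15]
16. n0.fin = false  [B.idx == false]

false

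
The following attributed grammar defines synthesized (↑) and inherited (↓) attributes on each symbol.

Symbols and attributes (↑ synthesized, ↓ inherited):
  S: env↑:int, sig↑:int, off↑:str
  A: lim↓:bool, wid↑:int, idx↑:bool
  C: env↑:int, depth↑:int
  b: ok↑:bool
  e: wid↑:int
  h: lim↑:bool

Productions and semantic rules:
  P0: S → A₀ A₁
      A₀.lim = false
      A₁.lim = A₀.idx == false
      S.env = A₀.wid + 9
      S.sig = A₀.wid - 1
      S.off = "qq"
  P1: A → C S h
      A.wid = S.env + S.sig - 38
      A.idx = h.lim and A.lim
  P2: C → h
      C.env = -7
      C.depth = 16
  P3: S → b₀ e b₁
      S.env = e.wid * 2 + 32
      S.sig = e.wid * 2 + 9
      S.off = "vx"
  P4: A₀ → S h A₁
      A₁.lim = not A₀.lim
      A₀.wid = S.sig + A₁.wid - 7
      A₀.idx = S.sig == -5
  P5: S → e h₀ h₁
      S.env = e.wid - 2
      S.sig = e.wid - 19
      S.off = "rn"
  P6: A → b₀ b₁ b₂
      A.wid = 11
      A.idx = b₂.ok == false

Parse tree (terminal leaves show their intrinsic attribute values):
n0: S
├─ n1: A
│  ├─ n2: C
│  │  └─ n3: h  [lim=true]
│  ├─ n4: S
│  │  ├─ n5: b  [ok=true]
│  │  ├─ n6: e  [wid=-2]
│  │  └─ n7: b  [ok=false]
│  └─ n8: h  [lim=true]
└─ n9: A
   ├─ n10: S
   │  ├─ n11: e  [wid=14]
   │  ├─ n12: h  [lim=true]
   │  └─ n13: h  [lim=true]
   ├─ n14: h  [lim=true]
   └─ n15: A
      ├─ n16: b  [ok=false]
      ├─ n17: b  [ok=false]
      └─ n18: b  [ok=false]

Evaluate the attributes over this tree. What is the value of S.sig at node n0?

-6

1. n1.lim = false  [false]
2. n3.lim = true  [terminal]
3. n2.env = -7  [-7]
4. n2.depth = 16  [16]
5. n5.ok = true  [terminal]
6. n6.wid = -2  [terminal]
7. n7.ok = false  [terminal]
8. n4.env = 28  [e.wid * 2 + 32]
9. n4.sig = 5  [e.wid * 2 + 9]
10. n4.off = "vx"  ["vx"]
11. n8.lim = true  [terminal]
12. n1.wid = -5  [S.env + S.sig - 38]
13. n1.idx = false  [h.lim and A.lim]
14. n9.lim = true  [A₀.idx == false]
15. n11.wid = 14  [terminal]
16. n12.lim = true  [terminal]
17. n13.lim = true  [terminal]
18. n10.env = 12  [e.wid - 2]
19. n10.sig = -5  [e.wid - 19]
20. n10.off = "rn"  ["rn"]
21. n14.lim = true  [terminal]
22. n15.lim = false  [not A₀.lim]
23. n16.ok = false  [terminal]
24. n17.ok = false  [terminal]
25. n18.ok = false  [terminal]
26. n15.wid = 11  [11]
27. n15.idx = true  [b₂.ok == false]
28. n9.wid = -1  [S.sig + A₁.wid - 7]
29. n9.idx = true  [S.sig == -5]
30. n0.env = 4  [A₀.wid + 9]
31. n0.sig = -6  [A₀.wid - 1]
32. n0.off = "qq"  ["qq"]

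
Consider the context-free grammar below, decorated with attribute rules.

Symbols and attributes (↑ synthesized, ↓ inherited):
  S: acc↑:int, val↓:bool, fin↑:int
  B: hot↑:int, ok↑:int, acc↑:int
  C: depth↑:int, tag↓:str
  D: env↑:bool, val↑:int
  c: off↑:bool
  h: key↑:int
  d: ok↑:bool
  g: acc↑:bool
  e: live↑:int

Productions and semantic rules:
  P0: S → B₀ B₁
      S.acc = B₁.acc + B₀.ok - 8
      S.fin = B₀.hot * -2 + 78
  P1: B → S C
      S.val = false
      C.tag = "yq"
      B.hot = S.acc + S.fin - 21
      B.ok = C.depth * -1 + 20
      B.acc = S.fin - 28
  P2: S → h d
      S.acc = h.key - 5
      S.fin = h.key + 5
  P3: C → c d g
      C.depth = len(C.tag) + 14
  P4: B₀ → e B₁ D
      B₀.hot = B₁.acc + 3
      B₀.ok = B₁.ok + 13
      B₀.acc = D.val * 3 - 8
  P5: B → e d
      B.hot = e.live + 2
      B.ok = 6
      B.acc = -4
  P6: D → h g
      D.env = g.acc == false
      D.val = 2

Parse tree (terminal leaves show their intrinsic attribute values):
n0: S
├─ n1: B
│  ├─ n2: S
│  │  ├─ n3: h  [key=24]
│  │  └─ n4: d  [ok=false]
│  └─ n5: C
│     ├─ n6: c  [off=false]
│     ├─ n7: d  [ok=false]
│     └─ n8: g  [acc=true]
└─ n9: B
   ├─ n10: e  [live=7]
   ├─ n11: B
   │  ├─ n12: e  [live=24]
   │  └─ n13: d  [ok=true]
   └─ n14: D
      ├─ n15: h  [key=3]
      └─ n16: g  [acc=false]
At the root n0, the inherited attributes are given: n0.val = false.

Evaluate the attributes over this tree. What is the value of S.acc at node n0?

1. n0.val = false  [given at root]
2. n2.val = false  [false]
3. n3.key = 24  [terminal]
4. n4.ok = false  [terminal]
5. n2.acc = 19  [h.key - 5]
6. n2.fin = 29  [h.key + 5]
7. n5.tag = "yq"  ["yq"]
8. n6.off = false  [terminal]
9. n7.ok = false  [terminal]
10. n8.acc = true  [terminal]
11. n5.depth = 16  [len(C.tag) + 14]
12. n1.hot = 27  [S.acc + S.fin - 21]
13. n1.ok = 4  [C.depth * -1 + 20]
14. n1.acc = 1  [S.fin - 28]
15. n10.live = 7  [terminal]
16. n12.live = 24  [terminal]
17. n13.ok = true  [terminal]
18. n11.hot = 26  [e.live + 2]
19. n11.ok = 6  [6]
20. n11.acc = -4  [-4]
21. n15.key = 3  [terminal]
22. n16.acc = false  [terminal]
23. n14.env = true  [g.acc == false]
24. n14.val = 2  [2]
25. n9.hot = -1  [B₁.acc + 3]
26. n9.ok = 19  [B₁.ok + 13]
27. n9.acc = -2  [D.val * 3 - 8]
28. n0.acc = -6  [B₁.acc + B₀.ok - 8]
29. n0.fin = 24  [B₀.hot * -2 + 78]

-6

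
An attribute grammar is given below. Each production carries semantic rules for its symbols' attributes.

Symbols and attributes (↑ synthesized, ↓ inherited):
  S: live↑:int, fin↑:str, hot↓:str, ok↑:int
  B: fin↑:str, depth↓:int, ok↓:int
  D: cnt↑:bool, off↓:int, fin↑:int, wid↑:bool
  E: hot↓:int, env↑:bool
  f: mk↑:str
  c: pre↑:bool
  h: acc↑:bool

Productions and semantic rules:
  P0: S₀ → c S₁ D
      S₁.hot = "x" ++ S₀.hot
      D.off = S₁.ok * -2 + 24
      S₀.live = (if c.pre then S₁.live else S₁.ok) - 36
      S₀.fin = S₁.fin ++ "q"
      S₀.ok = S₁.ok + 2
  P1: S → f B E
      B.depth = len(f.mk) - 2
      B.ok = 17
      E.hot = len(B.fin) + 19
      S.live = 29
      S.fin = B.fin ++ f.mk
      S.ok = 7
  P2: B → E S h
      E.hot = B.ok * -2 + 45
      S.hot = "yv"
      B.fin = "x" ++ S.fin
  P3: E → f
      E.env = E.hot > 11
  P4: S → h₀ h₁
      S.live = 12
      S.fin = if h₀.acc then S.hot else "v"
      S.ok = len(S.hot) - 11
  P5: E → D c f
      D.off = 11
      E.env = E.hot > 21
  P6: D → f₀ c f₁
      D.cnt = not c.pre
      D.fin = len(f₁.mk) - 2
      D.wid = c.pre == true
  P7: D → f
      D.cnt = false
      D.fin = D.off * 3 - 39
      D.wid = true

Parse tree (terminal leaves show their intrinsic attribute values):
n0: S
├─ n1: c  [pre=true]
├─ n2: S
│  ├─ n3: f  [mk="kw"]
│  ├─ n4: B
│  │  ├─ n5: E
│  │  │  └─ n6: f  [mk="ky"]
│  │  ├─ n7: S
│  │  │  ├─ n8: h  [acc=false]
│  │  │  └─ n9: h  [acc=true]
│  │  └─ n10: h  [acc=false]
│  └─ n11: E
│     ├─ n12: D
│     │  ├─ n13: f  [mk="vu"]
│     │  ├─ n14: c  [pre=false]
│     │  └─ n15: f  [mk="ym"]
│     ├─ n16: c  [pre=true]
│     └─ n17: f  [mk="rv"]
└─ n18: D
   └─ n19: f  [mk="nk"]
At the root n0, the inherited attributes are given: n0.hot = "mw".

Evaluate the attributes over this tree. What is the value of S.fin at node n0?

"xvkwq"

1. n0.hot = "mw"  [given at root]
2. n1.pre = true  [terminal]
3. n2.hot = "xmw"  ["x" ++ S₀.hot]
4. n3.mk = "kw"  [terminal]
5. n4.depth = 0  [len(f.mk) - 2]
6. n4.ok = 17  [17]
7. n5.hot = 11  [B.ok * -2 + 45]
8. n6.mk = "ky"  [terminal]
9. n5.env = false  [E.hot > 11]
10. n7.hot = "yv"  ["yv"]
11. n8.acc = false  [terminal]
12. n9.acc = true  [terminal]
13. n7.live = 12  [12]
14. n7.fin = "v"  [if h₀.acc then S.hot else "v"]
15. n7.ok = -9  [len(S.hot) - 11]
16. n10.acc = false  [terminal]
17. n4.fin = "xv"  ["x" ++ S.fin]
18. n11.hot = 21  [len(B.fin) + 19]
19. n12.off = 11  [11]
20. n13.mk = "vu"  [terminal]
21. n14.pre = false  [terminal]
22. n15.mk = "ym"  [terminal]
23. n12.cnt = true  [not c.pre]
24. n12.fin = 0  [len(f₁.mk) - 2]
25. n12.wid = false  [c.pre == true]
26. n16.pre = true  [terminal]
27. n17.mk = "rv"  [terminal]
28. n11.env = false  [E.hot > 21]
29. n2.live = 29  [29]
30. n2.fin = "xvkw"  [B.fin ++ f.mk]
31. n2.ok = 7  [7]
32. n18.off = 10  [S₁.ok * -2 + 24]
33. n19.mk = "nk"  [terminal]
34. n18.cnt = false  [false]
35. n18.fin = -9  [D.off * 3 - 39]
36. n18.wid = true  [true]
37. n0.live = -7  [(if c.pre then S₁.live else S₁.ok) - 36]
38. n0.fin = "xvkwq"  [S₁.fin ++ "q"]
39. n0.ok = 9  [S₁.ok + 2]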